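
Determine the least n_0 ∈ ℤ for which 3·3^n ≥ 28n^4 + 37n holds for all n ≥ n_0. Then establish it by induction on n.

At n = 10: 177147 < 280370, so the inequality fails and n_0 ≥ 11. We prove 3·3^n ≥ 28n^4 + 37n for all n ≥ 11.
Base step (n = 11): 3·3^n = 531441 and 28n^4 + 37n = 410355, so 531441 ≥ 410355.
Inductive step: suppose the statement holds for some k ≥ 11, so 3·3^k ≥ 28k^4 + 37k.
Then 3·3^(k + 1) = 3·(3·3^k) ≥ 3·(28k^4 + 37k).
Also, for k ≥ 11 we have 3·(28k^4 + 37k) ≥ 28(k+1)^4 + 37(k+1), since 3·(28k^4 + 37k) − (28(k+1)^4 + 37(k+1)) = 56k^4 - 112k^3 - 168k^2 - 38k - 65, which is nonnegative for all k ≥ 11.
Combining, 3·3^(k + 1) ≥ 28(k+1)^4 + 37(k+1).
By induction, the statement is established for all n ≥ 11.
Hence the smallest such n_0 is 11.

n_0 = 11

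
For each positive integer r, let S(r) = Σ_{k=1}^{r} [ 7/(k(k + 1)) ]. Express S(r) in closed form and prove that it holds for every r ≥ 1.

We claim S(r) = 7r/(r + 1) for all r ≥ 1.
Base step (r = 1): S(1) = 7/2, and the closed form gives 7/2. They agree.
Suppose the result is true for r = k, so S(k) = 7k/(k + 1).
Then S(k+1) = S(k) + (7/((k + 1)(k + 2))) = (7k/(k + 1)) + (7/((k + 1)(k + 2))).
Simplifying, S(k+1) = 7(k + 1)/(k + 2) = 7(k+1)/((k+1) + 1),
which is the closed form with r = k+1.
This completes the induction.

S(r) = 7r/(r + 1)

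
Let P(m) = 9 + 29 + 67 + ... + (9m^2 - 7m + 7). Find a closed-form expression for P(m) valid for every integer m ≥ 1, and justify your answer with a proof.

We claim P(m) = m(3m^2 + m + 5) for all m ≥ 1.
When m = 1: P(1) = 9, and the closed form gives 9. They agree.
For the inductive step, assume it holds for an arbitrary j ≥ 1, so P(j) = j(3j^2 + j + 5).
Then P(j+1) = P(j) + (-7j + 9(j + 1)^2) = (j(3j^2 + j + 5)) + (-7j + 9(j + 1)^2).
Simplifying, P(j+1) = (j + 1)(3j^2 + 7j + 9) = (j+1)(3(j+1)^2 + (j+1) + 5),
which is the closed form with m = j+1.
Hence, by induction on m, the claim holds for every m ≥ 1.

P(m) = m(3m^2 + m + 5)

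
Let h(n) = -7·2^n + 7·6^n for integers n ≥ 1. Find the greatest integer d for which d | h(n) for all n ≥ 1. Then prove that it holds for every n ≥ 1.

d = 28

Computing the first values: h(1) = 28 and h(2) = 224; gcd(28, 224) = 28, so d ≤ 28.
We prove 28 | -7·2^n + 7·6^n for all n ≥ 1 by induction on n.
Base step (n = 1): h(1) = 28 = 28·(1), so 28 | h(1).
Suppose the result is true for n = k, i.e. 28 | h(k). Then
h(k+1) − 6·h(k) = (-7·2^(k+1) + 7·6^(k+1)) − 6·(-7·2^k + 7·6^k) = (-7)·2^k·(2 − 6) = (28)·2^k. Since 28 | h(k) by the inductive hypothesis, 28 | 6·h(k); and 28 | 28 since 28 = 28·1. Therefore 28 | h(k+1).
By induction, the statement is established for all n ≥ 1.
Therefore the largest such d is 28.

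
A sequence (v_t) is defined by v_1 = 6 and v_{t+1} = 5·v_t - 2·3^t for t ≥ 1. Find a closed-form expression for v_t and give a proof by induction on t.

v_t = 3^t + 3·5^(t - 1)

Computing the first terms: v_1 = 6, v_2 = 24, v_3 = 102. This suggests v_t = 3^t + 3·5^(t - 1).
Base case (t = 1): the formula gives 6 = 6 = v_1.
Inductive step: suppose the statement holds for some k ≥ 1, so v_k = 3^k + 3·5^(k - 1).
Then v_{k+1} = 5·v_k - 2·3^k = 5·(3^k + 3·5^(k - 1)) - 2·3^k = 3^(k + 1) + 3·5^k = 3^(k+1) + 3·5^((k+1) - 1),
which is the claimed formula at t = k+1.
By induction, the statement is established for all t ≥ 1.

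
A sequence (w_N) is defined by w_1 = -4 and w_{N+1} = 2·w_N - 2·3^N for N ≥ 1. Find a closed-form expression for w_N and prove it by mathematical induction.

Computing the first terms: w_1 = -4, w_2 = -14, w_3 = -46. This suggests w_N = 2^N - 2·3^N.
Base step (N = 1): the formula gives -4 = -4 = w_1.
Inductive step: suppose the statement holds for some p ≥ 1, so w_p = 2^p - 2·3^p.
Then w_{p+1} = 2·w_p - 2·3^p = 2·(2^p - 2·3^p) - 2·3^p = 2^(p + 1) - 2·3^(p + 1),
which is the claimed formula at N = p+1.
By the principle of mathematical induction, the result holds for all N ≥ 1.

w_N = 2^N - 2·3^N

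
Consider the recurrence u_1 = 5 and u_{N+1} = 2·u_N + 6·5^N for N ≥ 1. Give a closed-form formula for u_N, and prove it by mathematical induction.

u_N = -5·2^(N - 1) + 2·5^N

Computing the first terms: u_1 = 5, u_2 = 40, u_3 = 230. This suggests u_N = -5·2^(N - 1) + 2·5^N.
When N = 1: the formula gives 5 = 5 = u_1.
For the inductive step, assume it holds for an arbitrary j ≥ 1, so u_j = -5·2^(j - 1) + 2·5^j.
Then u_{j+1} = 2·u_j + 6·5^j = 2·(-5·2^(j - 1) + 2·5^j) + 6·5^j = -5·2^j + 2·5^(j + 1) = -5·2^((j+1) - 1) + 2·5^(j+1),
which is the claimed formula at N = j+1.
This completes the induction.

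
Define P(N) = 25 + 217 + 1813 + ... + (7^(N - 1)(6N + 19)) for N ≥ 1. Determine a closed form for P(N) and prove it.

We claim P(N) = 7^N(N + 3) - 3 for all N ≥ 1.
Base step (N = 1): P(1) = 25, and the closed form gives 25. They agree.
Inductive step: suppose the statement holds for some k ≥ 1, so P(k) = 7^k(k + 3) - 3.
Then P(k+1) = P(k) + (7^k(6k + 25)) = (7^k(k + 3) - 3) + (7^k(6k + 25)).
Simplifying, P(k+1) = 7·7^k·k + 28·7^k - 3 = 7^(k+1)((k+1) + 3) - 3,
which is the closed form with N = k+1.
Hence, by induction on N, the claim holds for every N ≥ 1.

P(N) = 7^N(N + 3) - 3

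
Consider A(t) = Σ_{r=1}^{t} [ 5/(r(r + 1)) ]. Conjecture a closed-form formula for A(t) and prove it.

We claim A(t) = 5t/(t + 1) for all t ≥ 1.
When t = 1: A(1) = 5/2, and the closed form gives 5/2. They agree.
For the inductive step, assume it holds for an arbitrary r ≥ 1, so A(r) = 5r/(r + 1).
Then A(r+1) = A(r) + (5/((r + 1)(r + 2))) = (5r/(r + 1)) + (5/((r + 1)(r + 2))).
Simplifying, A(r+1) = 5(r + 1)/(r + 2) = 5(r+1)/((r+1) + 1),
which is the closed form with t = r+1.
Hence, by induction on t, the claim holds for every t ≥ 1.

A(t) = 5t/(t + 1)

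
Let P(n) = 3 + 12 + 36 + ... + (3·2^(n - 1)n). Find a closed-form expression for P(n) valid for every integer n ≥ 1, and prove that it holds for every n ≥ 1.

P(n) = 3·2^n(n - 1) + 3

We claim P(n) = 3·2^n(n - 1) + 3 for all n ≥ 1.
Base step (n = 1): P(1) = 3, and the closed form gives 3. They agree.
Suppose the result is true for n = i, so P(i) = 3·2^i(i - 1) + 3.
Then P(i+1) = P(i) + (3·2^i(i + 1)) = (3·2^i(i - 1) + 3) + (3·2^i(i + 1)).
Simplifying, P(i+1) = 6·2^i·i + 3 = 3·2^(i+1)((i+1) - 1) + 3,
which is the closed form with n = i+1.
Hence, by induction on n, the claim holds for every n ≥ 1.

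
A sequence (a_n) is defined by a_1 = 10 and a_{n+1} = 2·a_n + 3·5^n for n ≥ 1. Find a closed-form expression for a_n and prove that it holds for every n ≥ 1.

a_n = 5·2^(n - 1) + 5^n

Computing the first terms: a_1 = 10, a_2 = 35, a_3 = 145. This suggests a_n = 5·2^(n - 1) + 5^n.
Base case (n = 1): the formula gives 10 = 10 = a_1.
Suppose the result is true for n = i, so a_i = 5·2^(i - 1) + 5^i.
Then a_{i+1} = 2·a_i + 3·5^i = 2·(5·2^(i - 1) + 5^i) + 3·5^i = 5·2^i + 5^(i + 1) = 5·2^((i+1) - 1) + 5^(i+1),
which is the claimed formula at n = i+1.
By the principle of mathematical induction, the result holds for all n ≥ 1.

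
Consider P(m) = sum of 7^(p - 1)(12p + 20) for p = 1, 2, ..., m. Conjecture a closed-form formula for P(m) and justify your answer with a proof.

We claim P(m) = 7^m(2m + 3) - 3 for all m ≥ 1.
For the base case m = 1: P(1) = 32, and the closed form gives 32. They agree.
Inductive step: suppose the statement holds for some p ≥ 1, so P(p) = 7^p(2p + 3) - 3.
Then P(p+1) = P(p) + (7^p(12p + 32)) = (7^p(2p + 3) - 3) + (7^p(12p + 32)).
Simplifying, P(p+1) = 14·7^p·p + 35·7^p - 3 = 7^(p+1)(2(p+1) + 3) - 3,
which is the closed form with m = p+1.
This completes the induction.

P(m) = 7^m(2m + 3) - 3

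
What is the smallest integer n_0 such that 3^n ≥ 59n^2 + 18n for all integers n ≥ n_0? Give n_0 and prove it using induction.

At n = 7: 2187 < 3017, so the inequality fails and n_0 ≥ 8. We prove 3^n ≥ 59n^2 + 18n for all n ≥ 8.
Base step (n = 8): 3^n = 6561 and 59n^2 + 18n = 3920, so 6561 ≥ 3920.
Suppose the result is true for n = p, so 3^p ≥ 59p^2 + 18p.
Then 3^(p + 1) = 3·(3^p) ≥ 3·(59p^2 + 18p).
Also, for p ≥ 8 we have 3·(59p^2 + 18p) ≥ 59(p+1)^2 + 18(p+1), since 3·(59p^2 + 18p) − (59(p+1)^2 + 18(p+1)) = 118p^2 - 82p - 77, which is nonnegative for all p ≥ 8.
Combining, 3^(p + 1) ≥ 59(p+1)^2 + 18(p+1).
This completes the induction.
Hence the smallest such n_0 is 8.

n_0 = 8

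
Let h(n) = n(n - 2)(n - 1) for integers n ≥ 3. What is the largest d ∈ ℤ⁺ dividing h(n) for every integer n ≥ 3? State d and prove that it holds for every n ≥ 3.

Computing the first values: h(3) = 6 and h(4) = 24; gcd(6, 24) = 6, so d ≤ 6.
We prove 6 | n(n - 2)(n - 1) for all n ≥ 3 by induction on n.
For the base case n = 3: h(3) = 6 = 6·(1), so 6 | h(3).
Inductive step: assume the claim holds for n = i, i.e. 6 | h(i). Then
h(i+1) − h(i) = (i-1)·i·(i+1) − (i-2)·(i-1)·i = (i-1)·i·[(i+1) − (i-2)] = 3·(i-1)·i. The product of 2 consecutive integers is divisible by (2)! = 2, so h(i+1) − h(i) is divisible by 3·2 = 6. By the inductive hypothesis 6 | h(i), hence 6 | h(i+1).
By the principle of mathematical induction, the result holds for all n ≥ 3.
Therefore the largest such d is 6.

d = 6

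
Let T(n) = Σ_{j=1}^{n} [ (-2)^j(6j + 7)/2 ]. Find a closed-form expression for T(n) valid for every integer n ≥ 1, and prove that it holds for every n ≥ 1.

T(n) = (-2)^n(2n + 3) - 3

We claim T(n) = (-2)^n(2n + 3) - 3 for all n ≥ 1.
Base case (n = 1): T(1) = -13, and the closed form gives -13. They agree.
Inductive step: assume the claim holds for n = j, so T(j) = (-2)^j(2j + 3) - 3.
Then T(j+1) = T(j) + ((-2)^j(-6j - 13)) = ((-2)^j(2j + 3) - 3) + ((-2)^j(-6j - 13)).
Simplifying, T(j+1) = -4(-2)^j·j - 10(-2)^j - 3 = (-2)^(j+1)(2(j+1) + 3) - 3,
which is the closed form with n = j+1.
By the principle of mathematical induction, the result holds for all n ≥ 1.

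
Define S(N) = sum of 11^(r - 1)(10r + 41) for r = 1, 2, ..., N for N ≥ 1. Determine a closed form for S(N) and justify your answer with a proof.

S(N) = 11^N(N + 4) - 4

We claim S(N) = 11^N(N + 4) - 4 for all N ≥ 1.
When N = 1: S(1) = 51, and the closed form gives 51. They agree.
Inductive step: suppose the statement holds for some r ≥ 1, so S(r) = 11^r(r + 4) - 4.
Then S(r+1) = S(r) + (11^r(10r + 51)) = (11^r(r + 4) - 4) + (11^r(10r + 51)).
Simplifying, S(r+1) = 11·11^r·r + 55·11^r - 4 = 11^(r+1)((r+1) + 4) - 4,
which is the closed form with N = r+1.
This completes the induction.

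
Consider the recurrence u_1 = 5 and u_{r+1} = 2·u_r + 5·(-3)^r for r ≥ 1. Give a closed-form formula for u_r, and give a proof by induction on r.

Computing the first terms: u_1 = 5, u_2 = -5, u_3 = 35. This suggests u_r = -(-3)^r + 2^r.
Base case (r = 1): the formula gives 5 = 5 = u_1.
Inductive step: suppose the statement holds for some j ≥ 1, so u_j = -(-3)^j + 2^j.
Then u_{j+1} = 2·u_j + 5·(-3)^j = 2·(-(-3)^j + 2^j) + 5·(-3)^j = -(-3)^(j + 1) + 2^(j + 1),
which is the claimed formula at r = j+1.
This completes the induction.

u_r = -(-3)^r + 2^r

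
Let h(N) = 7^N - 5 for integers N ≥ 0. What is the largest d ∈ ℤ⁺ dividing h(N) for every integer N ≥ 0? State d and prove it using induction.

d = 2

Computing the first values: h(0) = -4 and h(1) = 2; gcd(-4, 2) = 2, so d ≤ 2.
We prove 2 | 7^N - 5 for all N ≥ 0 by induction on N.
When N = 0: h(0) = -4 = 2·(-2), so 2 | h(0).
Inductive step: suppose the statement holds for some m ≥ 0, i.e. 2 | h(m). Then
h(m+1) = 7^(m+1) - 5 = 7·(7^m - 5) + 30 = 7·h(m) + 30. The first term is divisible by 2 by the inductive hypothesis, and 30 is divisible by 2. Hence 2 | h(m+1).
This completes the induction.
Therefore the largest such d is 2.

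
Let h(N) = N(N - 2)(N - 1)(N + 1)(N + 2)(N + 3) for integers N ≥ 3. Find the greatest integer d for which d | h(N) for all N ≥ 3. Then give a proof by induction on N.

Computing the first values: h(3) = 720 and h(4) = 5040; gcd(720, 5040) = 720, so d ≤ 720.
We prove 720 | N(N - 2)(N - 1)(N + 1)(N + 2)(N + 3) for all N ≥ 3 by induction on N.
Base step (N = 3): h(3) = 720 = 720·(1), so 720 | h(3).
For the inductive step, assume it holds for an arbitrary j ≥ 3, i.e. 720 | h(j). Then
h(j+1) − h(j) = (j-1)·j·(j+1)·(j+2)·(j+3)·(j+4) − (j-2)·(j-1)·j·(j+1)·(j+2)·(j+3) = (j-1)·j·(j+1)·(j+2)·(j+3)·[(j+4) − (j-2)] = 6·(j-1)·j·(j+1)·(j+2)·(j+3). The product of 5 consecutive integers is divisible by (5)! = 120, so h(j+1) − h(j) is divisible by 6·120 = 720. By the inductive hypothesis 720 | h(j), hence 720 | h(j+1).
Hence, by induction on N, the claim holds for every N ≥ 3.
Therefore the largest such d is 720.

d = 720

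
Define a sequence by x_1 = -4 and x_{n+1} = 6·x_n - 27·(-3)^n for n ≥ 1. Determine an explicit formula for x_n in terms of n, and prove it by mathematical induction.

Computing the first terms: x_1 = -4, x_2 = 57, x_3 = 99. This suggests x_n = -(-3)^(n + 1) + 5·6^(n - 1).
Base step (n = 1): the formula gives -4 = -4 = x_1.
Suppose the result is true for n = p, so x_p = -(-3)^(p + 1) + 5·6^(p - 1).
Then x_{p+1} = 6·x_p - 27·(-3)^p = 6·(-(-3)^(p + 1) + 5·6^(p - 1)) - 27·(-3)^p = -(-3)^(p + 2) + 5·6^p = -(-3)^((p+1) + 1) + 5·6^((p+1) - 1),
which is the claimed formula at n = p+1.
By the principle of mathematical induction, the result holds for all n ≥ 1.

x_n = -(-3)^(n + 1) + 5·6^(n - 1)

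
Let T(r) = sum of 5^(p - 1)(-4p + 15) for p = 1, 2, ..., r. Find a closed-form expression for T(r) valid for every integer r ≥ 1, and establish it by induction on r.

We claim T(r) = 5^r(-r + 4) - 4 for all r ≥ 1.
Base step (r = 1): T(1) = 11, and the closed form gives 11. They agree.
Inductive step: suppose the statement holds for some p ≥ 1, so T(p) = 5^p(-p + 4) - 4.
Then T(p+1) = T(p) + (5^p(-4p + 11)) = (5^p(-p + 4) - 4) + (5^p(-4p + 11)).
Simplifying, T(p+1) = -5·5^p·p + 15·5^p - 4 = 5^(p+1)(-(p+1) + 4) - 4,
which is the closed form with r = p+1.
By induction, the statement is established for all r ≥ 1.

T(r) = 5^r(-r + 4) - 4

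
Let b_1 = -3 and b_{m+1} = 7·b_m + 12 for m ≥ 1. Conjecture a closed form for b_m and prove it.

b_m = -7^(m - 1) - 2

Computing the first terms: b_1 = -3, b_2 = -9, b_3 = -51. This suggests b_m = -7^(m - 1) - 2.
Base step (m = 1): the formula gives -3 = -3 = b_1.
Inductive step: suppose the statement holds for some i ≥ 1, so b_i = -7^(i - 1) - 2.
Then b_{i+1} = 7·b_i + 12 = 7·(-7^(i - 1) - 2) + 12 = -7^i - 2 = -7^((i+1) - 1) - 2,
which is the claimed formula at m = i+1.
Hence, by induction on m, the claim holds for every m ≥ 1.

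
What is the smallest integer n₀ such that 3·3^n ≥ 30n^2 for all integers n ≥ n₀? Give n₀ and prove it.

At n = 5: 729 < 750, so the inequality fails and n₀ ≥ 6. We prove 3·3^n ≥ 30n^2 for all n ≥ 6.
When n = 6: 3·3^n = 2187 and 30n^2 = 1080, so 2187 ≥ 1080.
Inductive step: assume the claim holds for n = i, so 3·3^i ≥ 30i^2.
Then 3·3^(i + 1) = 3·(3·3^i) ≥ 3·(30i^2).
Also, for i ≥ 6 we have 3·(30i^2) ≥ 30(i+1)^2, since 3 ≥ (1 + 1/i)^2 for all i ≥ 6.
Combining, 3·3^(i + 1) ≥ 30(i+1)^2.
Hence, by induction on n, the claim holds for every n ≥ 6.
Hence the smallest such n₀ is 6.

n₀ = 6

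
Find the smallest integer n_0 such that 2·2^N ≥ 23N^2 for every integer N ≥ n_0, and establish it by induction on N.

At N = 10: 2048 < 2300, so the inequality fails and n_0 ≥ 11. We prove 2·2^N ≥ 23N^2 for all N ≥ 11.
Base step (N = 11): 2·2^N = 4096 and 23N^2 = 2783, so 4096 ≥ 2783.
For the inductive step, assume it holds for an arbitrary k ≥ 11, so 2·2^k ≥ 23k^2.
Then 2·2^(k + 1) = 2·(2·2^k) ≥ 2·(23k^2).
Also, for k ≥ 11 we have 2·(23k^2) ≥ 23(k+1)^2, since 2 ≥ (1 + 1/k)^2 for all k ≥ 11.
Combining, 2·2^(k + 1) ≥ 23(k+1)^2.
By the principle of mathematical induction, the result holds for all N ≥ 11.
Hence the smallest such n_0 is 11.

n_0 = 11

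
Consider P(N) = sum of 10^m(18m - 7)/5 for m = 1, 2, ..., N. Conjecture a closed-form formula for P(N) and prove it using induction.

P(N) = 2·10^N(2N - 1) + 2

We claim P(N) = 2·10^N(2N - 1) + 2 for all N ≥ 1.
Base step (N = 1): P(1) = 22, and the closed form gives 22. They agree.
For the inductive step, assume it holds for an arbitrary m ≥ 1, so P(m) = 2·10^m(2m - 1) + 2.
Then P(m+1) = P(m) + (10^m(36m + 22)) = (2·10^m(2m - 1) + 2) + (10^m(36m + 22)).
Simplifying, P(m+1) = 40·10^m·m + 20·10^m + 2 = 2·10^(m+1)(2(m+1) - 1) + 2,
which is the closed form with N = m+1.
By induction, the statement is established for all N ≥ 1.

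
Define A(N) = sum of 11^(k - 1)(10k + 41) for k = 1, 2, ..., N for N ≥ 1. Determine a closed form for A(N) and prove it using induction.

A(N) = 11^N(N + 4) - 4

We claim A(N) = 11^N(N + 4) - 4 for all N ≥ 1.
For the base case N = 1: A(1) = 51, and the closed form gives 51. They agree.
Inductive step: assume the claim holds for N = k, so A(k) = 11^k(k + 4) - 4.
Then A(k+1) = A(k) + (11^k(10k + 51)) = (11^k(k + 4) - 4) + (11^k(10k + 51)).
Simplifying, A(k+1) = 11·11^k·k + 55·11^k - 4 = 11^(k+1)((k+1) + 4) - 4,
which is the closed form with N = k+1.
This completes the induction.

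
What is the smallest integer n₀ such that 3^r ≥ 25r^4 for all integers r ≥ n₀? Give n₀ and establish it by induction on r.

n₀ = 12

At r = 11: 177147 < 366025, so the inequality fails and n₀ ≥ 12. We prove 3^r ≥ 25r^4 for all r ≥ 12.
When r = 12: 3^r = 531441 and 25r^4 = 518400, so 531441 ≥ 518400.
Inductive step: assume the claim holds for r = p, so 3^p ≥ 25p^4.
Then 3^(p + 1) = 3·(3^p) ≥ 3·(25p^4).
Also, for p ≥ 12 we have 3·(25p^4) ≥ 25(p+1)^4, since 3 ≥ (1 + 1/p)^4 for all p ≥ 12.
Combining, 3^(p + 1) ≥ 25(p+1)^4.
Hence, by induction on r, the claim holds for every r ≥ 12.
Hence the smallest such n₀ is 12.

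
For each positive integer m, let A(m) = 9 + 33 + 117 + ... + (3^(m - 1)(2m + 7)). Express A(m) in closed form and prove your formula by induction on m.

A(m) = 3^m(m + 3) - 3

We claim A(m) = 3^m(m + 3) - 3 for all m ≥ 1.
When m = 1: A(1) = 9, and the closed form gives 9. They agree.
Inductive step: assume the claim holds for m = j, so A(j) = 3^j(j + 3) - 3.
Then A(j+1) = A(j) + (3^j(2j + 9)) = (3^j(j + 3) - 3) + (3^j(2j + 9)).
Simplifying, A(j+1) = 3·3^j·j + 12·3^j - 3 = 3^(j+1)((j+1) + 3) - 3,
which is the closed form with m = j+1.
Hence, by induction on m, the claim holds for every m ≥ 1.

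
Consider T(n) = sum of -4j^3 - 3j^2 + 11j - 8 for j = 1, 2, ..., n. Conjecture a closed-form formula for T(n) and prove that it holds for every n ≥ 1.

T(n) = -n(n^3 + 3n^2 - 3n + 3)

We claim T(n) = -n(n^3 + 3n^2 - 3n + 3) for all n ≥ 1.
When n = 1: T(1) = -4, and the closed form gives -4. They agree.
Inductive step: assume the claim holds for n = j, so T(j) = j(-j^3 - 3j^2 + 3j - 3).
Then T(j+1) = T(j) + (-4j^3 - 15j^2 - 7j - 4) = (j(-j^3 - 3j^2 + 3j - 3)) + (-4j^3 - 15j^2 - 7j - 4).
Simplifying, T(j+1) = -(j + 1)(j^3 + 6j^2 + 6j + 4) = -(j+1)((j+1)^3 + 3(j+1)^2 - 3(j+1) + 3),
which is the closed form with n = j+1.
By the principle of mathematical induction, the result holds for all n ≥ 1.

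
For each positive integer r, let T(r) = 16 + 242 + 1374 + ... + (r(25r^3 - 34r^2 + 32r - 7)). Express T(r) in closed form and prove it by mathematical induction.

We claim T(r) = r(r + 1)(5r^3 - r^2 + 3r + 1) for all r ≥ 1.
When r = 1: T(1) = 16, and the closed form gives 16. They agree.
For the inductive step, assume it holds for an arbitrary j ≥ 1, so T(j) = j(5j^4 + 4j^3 + 2j^2 + 4j + 1).
Then T(j+1) = T(j) + (25j^4 + 66j^3 + 80j^2 + 55j + 16) = (j(5j^4 + 4j^3 + 2j^2 + 4j + 1)) + (25j^4 + 66j^3 + 80j^2 + 55j + 16).
Simplifying, T(j+1) = (j + 1)(j + 2)(5j^3 + 14j^2 + 16j + 8) = (j+1)((j+1) + 1)(5(j+1)^3 - (j+1)^2 + 3(j+1) + 1),
which is the closed form with r = j+1.
By the principle of mathematical induction, the result holds for all r ≥ 1.

T(r) = r(r + 1)(5r^3 - r^2 + 3r + 1)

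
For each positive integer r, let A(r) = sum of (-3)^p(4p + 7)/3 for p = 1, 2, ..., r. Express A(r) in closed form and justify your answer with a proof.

A(r) = (-3)^r(r + 2) - 2

We claim A(r) = (-3)^r(r + 2) - 2 for all r ≥ 1.
For the base case r = 1: A(1) = -11, and the closed form gives -11. They agree.
Suppose the result is true for r = p, so A(p) = (-3)^p(p + 2) - 2.
Then A(p+1) = A(p) + ((-3)^p(-4p - 11)) = ((-3)^p(p + 2) - 2) + ((-3)^p(-4p - 11)).
Simplifying, A(p+1) = -3(-3)^p·p - 9(-3)^p - 2 = (-3)^(p+1)((p+1) + 2) - 2,
which is the closed form with r = p+1.
This completes the induction.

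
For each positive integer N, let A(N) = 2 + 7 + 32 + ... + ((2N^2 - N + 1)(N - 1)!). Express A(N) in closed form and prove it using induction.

We claim A(N) = (2N + 1)N! - 1 for all N ≥ 1.
Base case (N = 1): A(1) = 2, and the closed form gives 2. They agree.
Inductive step: suppose the statement holds for some m ≥ 1, so A(m) = (2m + 1)m! - 1.
Then A(m+1) = A(m) + ((2m^2 + 3m + 2)m!) = ((2m + 1)m! - 1) + ((2m^2 + 3m + 2)m!).
Simplifying, A(m+1) = (2(m+1) + 1)(m+1)! - 1,
which is the closed form with N = m+1.
By the principle of mathematical induction, the result holds for all N ≥ 1.

A(N) = (2N + 1)N! - 1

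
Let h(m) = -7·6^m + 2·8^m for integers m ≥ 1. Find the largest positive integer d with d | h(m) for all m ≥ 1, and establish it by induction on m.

Computing the first values: h(1) = -26 and h(2) = -124; gcd(-26, -124) = 2, so d ≤ 2.
We prove 2 | -7·6^m + 2·8^m for all m ≥ 1 by induction on m.
Base step (m = 1): h(1) = -26 = 2·(-13), so 2 | h(1).
Inductive step: suppose the statement holds for some j ≥ 1, i.e. 2 | h(j). Then
h(j+1) − 8·h(j) = (-7·6^(j+1) + 2·8^(j+1)) − 8·(-7·6^j + 2·8^j) = (-7)·6^j·(6 − 8) = (14)·6^j. Since 2 | h(j) by the inductive hypothesis, 2 | 8·h(j); and 2 | 14 since 14 = 2·7. Therefore 2 | h(j+1).
By the principle of mathematical induction, the result holds for all m ≥ 1.
Therefore the largest such d is 2.

d = 2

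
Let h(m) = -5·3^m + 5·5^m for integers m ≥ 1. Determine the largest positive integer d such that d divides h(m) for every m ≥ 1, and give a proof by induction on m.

d = 10

Computing the first values: h(1) = 10 and h(2) = 80; gcd(10, 80) = 10, so d ≤ 10.
We prove 10 | -5·3^m + 5·5^m for all m ≥ 1 by induction on m.
Base step (m = 1): h(1) = 10 = 10·(1), so 10 | h(1).
Suppose the result is true for m = j, i.e. 10 | h(j). Then
h(j+1) − 5·h(j) = (-5·3^(j+1) + 5·5^(j+1)) − 5·(-5·3^j + 5·5^j) = (-5)·3^j·(3 − 5) = (10)·3^j. Since 10 | h(j) by the inductive hypothesis, 10 | 5·h(j); and 10 | 10 since 10 = 10·1. Therefore 10 | h(j+1).
By induction, the statement is established for all m ≥ 1.
Therefore the largest such d is 10.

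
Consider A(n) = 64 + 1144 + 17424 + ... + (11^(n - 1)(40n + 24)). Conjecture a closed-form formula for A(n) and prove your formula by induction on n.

We claim A(n) = 2·11^n(2n + 1) - 2 for all n ≥ 1.
Base step (n = 1): A(1) = 64, and the closed form gives 64. They agree.
Inductive step: suppose the statement holds for some i ≥ 1, so A(i) = 2·11^i(2i + 1) - 2.
Then A(i+1) = A(i) + (11^i(40i + 64)) = (2·11^i(2i + 1) - 2) + (11^i(40i + 64)).
Simplifying, A(i+1) = 44·11^i·i + 66·11^i - 2 = 2·11^(i+1)(2(i+1) + 1) - 2,
which is the closed form with n = i+1.
Hence, by induction on n, the claim holds for every n ≥ 1.

A(n) = 2·11^n(2n + 1) - 2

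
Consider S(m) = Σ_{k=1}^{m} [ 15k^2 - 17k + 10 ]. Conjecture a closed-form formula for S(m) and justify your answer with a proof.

S(m) = m(5m^2 - m + 4)

We claim S(m) = m(5m^2 - m + 4) for all m ≥ 1.
Base step (m = 1): S(1) = 8, and the closed form gives 8. They agree.
Inductive step: suppose the statement holds for some k ≥ 1, so S(k) = k(5k^2 - k + 4).
Then S(k+1) = S(k) + (15k^2 + 13k + 8) = (k(5k^2 - k + 4)) + (15k^2 + 13k + 8).
Simplifying, S(k+1) = (k + 1)(5k^2 + 9k + 8) = (k+1)(5(k+1)^2 - (k+1) + 4),
which is the closed form with m = k+1.
This completes the induction.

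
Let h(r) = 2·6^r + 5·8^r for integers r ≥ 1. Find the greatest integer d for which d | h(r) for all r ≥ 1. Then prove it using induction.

d = 4

Computing the first values: h(1) = 52 and h(2) = 392; gcd(52, 392) = 4, so d ≤ 4.
We prove 4 | 2·6^r + 5·8^r for all r ≥ 1 by induction on r.
For the base case r = 1: h(1) = 52 = 4·(13), so 4 | h(1).
For the inductive step, assume it holds for an arbitrary k ≥ 1, i.e. 4 | h(k). Then
h(k+1) − 8·h(k) = (2·6^(k+1) + 5·8^(k+1)) − 8·(2·6^k + 5·8^k) = (2)·6^k·(6 − 8) = (-4)·6^k. Since 4 | h(k) by the inductive hypothesis, 4 | 8·h(k); and 4 | -4 since -4 = 4·-1. Therefore 4 | h(k+1).
This completes the induction.
Therefore the largest such d is 4.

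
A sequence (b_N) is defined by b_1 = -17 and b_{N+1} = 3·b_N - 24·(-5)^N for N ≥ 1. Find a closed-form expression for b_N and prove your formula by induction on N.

b_N = 3(-5)^N - 2·3^(N - 1)

Computing the first terms: b_1 = -17, b_2 = 69, b_3 = -393. This suggests b_N = 3(-5)^N - 2·3^(N - 1).
Base step (N = 1): the formula gives -17 = -17 = b_1.
For the inductive step, assume it holds for an arbitrary j ≥ 1, so b_j = 3(-5)^j - 2·3^(j - 1).
Then b_{j+1} = 3·b_j - 24·(-5)^j = 3·(3(-5)^j - 2·3^(j - 1)) - 24·(-5)^j = 3(-5)^(j + 1) - 2·3^j = 3(-5)^(j+1) - 2·3^((j+1) - 1),
which is the claimed formula at N = j+1.
By induction, the statement is established for all N ≥ 1.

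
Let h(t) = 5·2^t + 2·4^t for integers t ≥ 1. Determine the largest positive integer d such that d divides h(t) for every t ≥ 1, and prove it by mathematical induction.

d = 2

Computing the first values: h(1) = 18 and h(2) = 52; gcd(18, 52) = 2, so d ≤ 2.
We prove 2 | 5·2^t + 2·4^t for all t ≥ 1 by induction on t.
For the base case t = 1: h(1) = 18 = 2·(9), so 2 | h(1).
For the inductive step, assume it holds for an arbitrary k ≥ 1, i.e. 2 | h(k). Then
h(k+1) − 4·h(k) = (5·2^(k+1) + 2·4^(k+1)) − 4·(5·2^k + 2·4^k) = (5)·2^k·(2 − 4) = (-10)·2^k. Since 2 | h(k) by the inductive hypothesis, 2 | 4·h(k); and 2 | -10 since -10 = 2·-5. Therefore 2 | h(k+1).
This completes the induction.
Therefore the largest such d is 2.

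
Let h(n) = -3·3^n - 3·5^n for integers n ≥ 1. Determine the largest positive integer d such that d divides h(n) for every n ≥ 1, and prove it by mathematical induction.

Computing the first values: h(1) = -24 and h(2) = -102; gcd(-24, -102) = 6, so d ≤ 6.
We prove 6 | -3·3^n - 3·5^n for all n ≥ 1 by induction on n.
Base step (n = 1): h(1) = -24 = 6·(-4), so 6 | h(1).
Suppose the result is true for n = r, i.e. 6 | h(r). Then
h(r+1) − 5·h(r) = (-3·3^(r+1) - 3·5^(r+1)) − 5·(-3·3^r - 3·5^r) = (-3)·3^r·(3 − 5) = (6)·3^r. Since 6 | h(r) by the inductive hypothesis, 6 | 5·h(r); and 6 | 6 since 6 = 6·1. Therefore 6 | h(r+1).
By the principle of mathematical induction, the result holds for all n ≥ 1.
Therefore the largest such d is 6.

d = 6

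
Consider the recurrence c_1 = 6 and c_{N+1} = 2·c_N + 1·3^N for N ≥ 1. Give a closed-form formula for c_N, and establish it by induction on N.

c_N = 3·2^(N - 1) + 3^N

Computing the first terms: c_1 = 6, c_2 = 15, c_3 = 39. This suggests c_N = 3·2^(N - 1) + 3^N.
For the base case N = 1: the formula gives 6 = 6 = c_1.
Suppose the result is true for N = p, so c_p = 3·2^(p - 1) + 3^p.
Then c_{p+1} = 2·c_p + 1·3^p = 2·(3·2^(p - 1) + 3^p) + 1·3^p = 3·2^p + 3^(p + 1) = 3·2^((p+1) - 1) + 3^(p+1),
which is the claimed formula at N = p+1.
This completes the induction.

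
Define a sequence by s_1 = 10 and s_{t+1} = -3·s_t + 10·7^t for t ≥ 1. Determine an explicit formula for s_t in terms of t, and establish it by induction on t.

Computing the first terms: s_1 = 10, s_2 = 40, s_3 = 370. This suggests s_t = -(-3)^t + 7^t.
Base step (t = 1): the formula gives 10 = 10 = s_1.
For the inductive step, assume it holds for an arbitrary j ≥ 1, so s_j = -(-3)^j + 7^j.
Then s_{j+1} = -3·s_j + 10·7^j = -3·(-(-3)^j + 7^j) + 10·7^j = -(-3)^(j + 1) + 7^(j + 1),
which is the claimed formula at t = j+1.
Hence, by induction on t, the claim holds for every t ≥ 1.

s_t = -(-3)^t + 7^t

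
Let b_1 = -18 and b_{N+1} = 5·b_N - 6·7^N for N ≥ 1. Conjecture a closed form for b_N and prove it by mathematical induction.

Computing the first terms: b_1 = -18, b_2 = -132, b_3 = -954. This suggests b_N = 3·5^(N - 1) - 3·7^N.
When N = 1: the formula gives -18 = -18 = b_1.
For the inductive step, assume it holds for an arbitrary r ≥ 1, so b_r = 3·5^(r - 1) - 3·7^r.
Then b_{r+1} = 5·b_r - 6·7^r = 5·(3·5^(r - 1) - 3·7^r) - 6·7^r = 3·5^r - 3·7^(r + 1) = 3·5^((r+1) - 1) - 3·7^(r+1),
which is the claimed formula at N = r+1.
By the principle of mathematical induction, the result holds for all N ≥ 1.

b_N = 3·5^(N - 1) - 3·7^N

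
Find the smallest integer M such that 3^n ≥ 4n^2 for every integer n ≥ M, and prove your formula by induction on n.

M = 4

At n = 3: 27 < 36, so the inequality fails and M ≥ 4. We prove 3^n ≥ 4n^2 for all n ≥ 4.
For the base case n = 4: 3^n = 81 and 4n^2 = 64, so 81 ≥ 64.
Suppose the result is true for n = m, so 3^m ≥ 4m^2.
Then 3^(m + 1) = 3·(3^m) ≥ 3·(4m^2).
Also, for m ≥ 4 we have 3·(4m^2) ≥ 4(m+1)^2, since 3 ≥ (1 + 1/m)^2 for all m ≥ 4.
Combining, 3^(m + 1) ≥ 4(m+1)^2.
By the principle of mathematical induction, the result holds for all n ≥ 4.
Hence the smallest such M is 4.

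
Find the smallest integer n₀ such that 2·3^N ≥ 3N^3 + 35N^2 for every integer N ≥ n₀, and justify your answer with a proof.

At N = 6: 1458 < 1908, so the inequality fails and n₀ ≥ 7. We prove 2·3^N ≥ 3N^3 + 35N^2 for all N ≥ 7.
When N = 7: 2·3^N = 4374 and 3N^3 + 35N^2 = 2744, so 4374 ≥ 2744.
Suppose the result is true for N = p, so 2·3^p ≥ 3p^3 + 35p^2.
Then 2·3^(p + 1) = 3·(2·3^p) ≥ 3·(3p^3 + 35p^2).
Also, for p ≥ 7 we have 3·(3p^3 + 35p^2) ≥ 3(p+1)^3 + 35(p+1)^2, since 3·(3p^3 + 35p^2) − (3(p+1)^3 + 35(p+1)^2) = 6p^3 + 61p^2 - 79p - 38, which is nonnegative for all p ≥ 7.
Combining, 2·3^(p + 1) ≥ 3(p+1)^3 + 35(p+1)^2.
By the principle of mathematical induction, the result holds for all N ≥ 7.
Hence the smallest such n₀ is 7.

n₀ = 7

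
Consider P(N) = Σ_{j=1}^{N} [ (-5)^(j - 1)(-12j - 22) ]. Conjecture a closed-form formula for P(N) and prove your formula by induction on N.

We claim P(N) = 2(-5)^N(N + 2) - 4 for all N ≥ 1.
When N = 1: P(1) = -34, and the closed form gives -34. They agree.
Inductive step: assume the claim holds for N = j, so P(j) = 2(-5)^j(j + 2) - 4.
Then P(j+1) = P(j) + ((-5)^j(-12j - 34)) = (2(-5)^j(j + 2) - 4) + ((-5)^j(-12j - 34)).
Simplifying, P(j+1) = -10(-5)^j·j - 30(-5)^j - 4 = 2(-5)^(j+1)((j+1) + 2) - 4,
which is the closed form with N = j+1.
By induction, the statement is established for all N ≥ 1.

P(N) = 2(-5)^N(N + 2) - 4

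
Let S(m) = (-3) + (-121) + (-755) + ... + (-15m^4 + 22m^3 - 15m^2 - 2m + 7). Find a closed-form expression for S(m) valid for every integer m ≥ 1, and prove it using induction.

We claim S(m) = -m(3m^4 + 2m^3 - m^2 + 3m - 4) for all m ≥ 1.
When m = 1: S(1) = -3, and the closed form gives -3. They agree.
Inductive step: assume the claim holds for m = p, so S(p) = p(-3p^4 - 2p^3 + p^2 - 3p + 4).
Then S(p+1) = S(p) + (-15p^4 - 38p^3 - 39p^2 - 26p - 3) = (p(-3p^4 - 2p^3 + p^2 - 3p + 4)) + (-15p^4 - 38p^3 - 39p^2 - 26p - 3).
Simplifying, S(p+1) = -(p + 1)(3p^4 + 14p^3 + 23p^2 + 19p + 3) = -(p+1)(3(p+1)^4 + 2(p+1)^3 - (p+1)^2 + 3(p+1) - 4),
which is the closed form with m = p+1.
Hence, by induction on m, the claim holds for every m ≥ 1.

S(m) = -m(3m^4 + 2m^3 - m^2 + 3m - 4)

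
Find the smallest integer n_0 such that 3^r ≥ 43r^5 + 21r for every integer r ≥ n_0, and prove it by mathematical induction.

At r = 16: 43046721 < 45089104, so the inequality fails and n_0 ≥ 17. We prove 3^r ≥ 43r^5 + 21r for all r ≥ 17.
For the base case r = 17: 3^r = 129140163 and 43r^5 + 21r = 61054208, so 129140163 ≥ 61054208.
Suppose the result is true for r = i, so 3^i ≥ 43i^5 + 21i.
Then 3^(i + 1) = 3·(3^i) ≥ 3·(43i^5 + 21i).
Also, for i ≥ 17 we have 3·(43i^5 + 21i) ≥ 43(i+1)^5 + 21(i+1), since 3·(43i^5 + 21i) − (43(i+1)^5 + 21(i+1)) = 86i^5 - 215i^4 - 430i^3 - 430i^2 - 173i - 64, which is nonnegative for all i ≥ 17.
Combining, 3^(i + 1) ≥ 43(i+1)^5 + 21(i+1).
Hence, by induction on r, the claim holds for every r ≥ 17.
Hence the smallest such n_0 is 17.

n_0 = 17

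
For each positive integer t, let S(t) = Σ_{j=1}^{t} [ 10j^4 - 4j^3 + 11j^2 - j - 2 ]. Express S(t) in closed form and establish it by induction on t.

We claim S(t) = t(2t^4 + 4t^3 + 5t^2 + 4t - 1) for all t ≥ 1.
For the base case t = 1: S(1) = 14, and the closed form gives 14. They agree.
Suppose the result is true for t = j, so S(j) = j(2j^4 + 4j^3 + 5j^2 + 4j - 1).
Then S(j+1) = S(j) + (10j^4 + 36j^3 + 59j^2 + 49j + 14) = (j(2j^4 + 4j^3 + 5j^2 + 4j - 1)) + (10j^4 + 36j^3 + 59j^2 + 49j + 14).
Simplifying, S(j+1) = (j + 1)(2j^4 + 12j^3 + 29j^2 + 34j + 14) = (j+1)(2(j+1)^4 + 4(j+1)^3 + 5(j+1)^2 + 4(j+1) - 1),
which is the closed form with t = j+1.
This completes the induction.

S(t) = t(2t^4 + 4t^3 + 5t^2 + 4t - 1)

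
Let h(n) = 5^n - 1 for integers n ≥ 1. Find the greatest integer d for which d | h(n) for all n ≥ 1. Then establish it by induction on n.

d = 4

Computing the first values: h(1) = 4 and h(2) = 24; gcd(4, 24) = 4, so d ≤ 4.
We prove 4 | 5^n - 1 for all n ≥ 1 by induction on n.
Base case (n = 1): h(1) = 4 = 4·(1), so 4 | h(1).
For the inductive step, assume it holds for an arbitrary r ≥ 1, i.e. 4 | h(r). Then
5^{r+1} − 1^{r+1} = 5·5^r − 1·1^r = 5·(5^r − 1^r) + (4)·1^r. The first term is divisible by 4 by the inductive hypothesis, and the second term (4)·1^r is divisible by 4 since 4 | 4. Hence 4 | h(r+1).
This completes the induction.
Therefore the largest such d is 4.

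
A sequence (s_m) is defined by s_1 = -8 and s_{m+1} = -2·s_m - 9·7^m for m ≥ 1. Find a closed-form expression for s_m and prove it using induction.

s_m = -(-2)^(m - 1) - 7^m

Computing the first terms: s_1 = -8, s_2 = -47, s_3 = -347. This suggests s_m = -(-2)^(m - 1) - 7^m.
Base step (m = 1): the formula gives -8 = -8 = s_1.
Suppose the result is true for m = p, so s_p = -(-2)^(p - 1) - 7^p.
Then s_{p+1} = -2·s_p - 9·7^p = -2·(-(-2)^(p - 1) - 7^p) - 9·7^p = -(-2)^p - 7^(p + 1) = -(-2)^((p+1) - 1) - 7^(p+1),
which is the claimed formula at m = p+1.
By the principle of mathematical induction, the result holds for all m ≥ 1.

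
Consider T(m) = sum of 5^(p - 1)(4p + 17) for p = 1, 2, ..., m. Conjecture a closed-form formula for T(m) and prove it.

T(m) = 5^m(m + 4) - 4

We claim T(m) = 5^m(m + 4) - 4 for all m ≥ 1.
When m = 1: T(1) = 21, and the closed form gives 21. They agree.
Inductive step: suppose the statement holds for some p ≥ 1, so T(p) = 5^p(p + 4) - 4.
Then T(p+1) = T(p) + (5^p(4p + 21)) = (5^p(p + 4) - 4) + (5^p(4p + 21)).
Simplifying, T(p+1) = 5^(p + 1)p + 5^(p + 2) - 4 = 5^(p+1)((p+1) + 4) - 4,
which is the closed form with m = p+1.
Hence, by induction on m, the claim holds for every m ≥ 1.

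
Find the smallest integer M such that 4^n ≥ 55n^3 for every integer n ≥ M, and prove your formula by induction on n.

M = 8

At n = 7: 16384 < 18865, so the inequality fails and M ≥ 8. We prove 4^n ≥ 55n^3 for all n ≥ 8.
For the base case n = 8: 4^n = 65536 and 55n^3 = 28160, so 65536 ≥ 28160.
Inductive step: assume the claim holds for n = m, so 4^m ≥ 55m^3.
Then 4^(m + 1) = 4·(4^m) ≥ 4·(55m^3).
Also, for m ≥ 8 we have 4·(55m^3) ≥ 55(m+1)^3, since 4 ≥ (1 + 1/m)^3 for all m ≥ 8.
Combining, 4^(m + 1) ≥ 55(m+1)^3.
Hence, by induction on n, the claim holds for every n ≥ 8.
Hence the smallest such M is 8.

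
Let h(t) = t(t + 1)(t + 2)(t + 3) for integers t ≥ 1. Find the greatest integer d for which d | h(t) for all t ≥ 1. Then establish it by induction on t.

Computing the first values: h(1) = 24 and h(2) = 120; gcd(24, 120) = 24, so d ≤ 24.
We prove 24 | t(t + 1)(t + 2)(t + 3) for all t ≥ 1 by induction on t.
For the base case t = 1: h(1) = 24 = 24·(1), so 24 | h(1).
Inductive step: assume the claim holds for t = k, i.e. 24 | h(k). Then
h(k+1) − h(k) = (k+1)·(k+2)·(k+3)·(k+4) − k·(k+1)·(k+2)·(k+3) = (k+1)·(k+2)·(k+3)·[(k+4) − k] = 4·(k+1)·(k+2)·(k+3). The product of 3 consecutive integers is divisible by (3)! = 6, so h(k+1) − h(k) is divisible by 4·6 = 24. By the inductive hypothesis 24 | h(k), hence 24 | h(k+1).
This completes the induction.
Therefore the largest such d is 24.

d = 24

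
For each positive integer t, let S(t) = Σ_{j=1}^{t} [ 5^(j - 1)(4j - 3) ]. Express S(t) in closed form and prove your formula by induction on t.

S(t) = 5^t(t - 1) + 1

We claim S(t) = 5^t(t - 1) + 1 for all t ≥ 1.
When t = 1: S(1) = 1, and the closed form gives 1. They agree.
Inductive step: assume the claim holds for t = j, so S(j) = 5^j(j - 1) + 1.
Then S(j+1) = S(j) + (5^j(4j + 1)) = (5^j(j - 1) + 1) + (5^j(4j + 1)).
Simplifying, S(j+1) = 5^(j + 1)j + 1 = 5^(j+1)((j+1) - 1) + 1,
which is the closed form with t = j+1.
This completes the induction.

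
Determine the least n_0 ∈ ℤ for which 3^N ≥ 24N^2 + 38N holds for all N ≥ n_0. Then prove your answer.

At N = 6: 729 < 1092, so the inequality fails and n_0 ≥ 7. We prove 3^N ≥ 24N^2 + 38N for all N ≥ 7.
Base case (N = 7): 3^N = 2187 and 24N^2 + 38N = 1442, so 2187 ≥ 1442.
Suppose the result is true for N = j, so 3^j ≥ 24j^2 + 38j.
Then 3^(j + 1) = 3·(3^j) ≥ 3·(24j^2 + 38j).
Also, for j ≥ 7 we have 3·(24j^2 + 38j) ≥ 24(j+1)^2 + 38(j+1), since 3·(24j^2 + 38j) − (24(j+1)^2 + 38(j+1)) = 48j^2 + 28j - 62, which is nonnegative for all j ≥ 7.
Combining, 3^(j + 1) ≥ 24(j+1)^2 + 38(j+1).
Hence, by induction on N, the claim holds for every N ≥ 7.
Hence the smallest such n_0 is 7.

n_0 = 7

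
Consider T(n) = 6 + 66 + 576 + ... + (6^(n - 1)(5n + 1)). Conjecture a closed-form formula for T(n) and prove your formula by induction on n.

T(n) = 6^n·n

We claim T(n) = 6^n·n for all n ≥ 1.
For the base case n = 1: T(1) = 6, and the closed form gives 6. They agree.
Inductive step: assume the claim holds for n = k, so T(k) = 6^k·k.
Then T(k+1) = T(k) + (6^k(5k + 6)) = (6^k·k) + (6^k(5k + 6)).
Simplifying, T(k+1) = 6^(k + 1)(k + 1) = 6^(k+1)·(k+1),
which is the closed form with n = k+1.
Hence, by induction on n, the claim holds for every n ≥ 1.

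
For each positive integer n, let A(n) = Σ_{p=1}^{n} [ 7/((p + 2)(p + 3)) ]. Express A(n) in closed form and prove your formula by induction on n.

A(n) = 7n/(3(n + 3))

We claim A(n) = 7n/(3(n + 3)) for all n ≥ 1.
For the base case n = 1: A(1) = 7/12, and the closed form gives 7/12. They agree.
Inductive step: suppose the statement holds for some p ≥ 1, so A(p) = 7p/(3(p + 3)).
Then A(p+1) = A(p) + (7/((p + 3)(p + 4))) = (7p/(3(p + 3))) + (7/((p + 3)(p + 4))).
Simplifying, A(p+1) = 7(p + 1)/(3(p + 4)) = 7(p+1)/(3((p+1) + 3)),
which is the closed form with n = p+1.
By the principle of mathematical induction, the result holds for all n ≥ 1.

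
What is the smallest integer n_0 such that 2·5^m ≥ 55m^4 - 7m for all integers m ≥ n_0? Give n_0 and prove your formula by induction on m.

n_0 = 7

At m = 6: 31250 < 71238, so the inequality fails and n_0 ≥ 7. We prove 2·5^m ≥ 55m^4 - 7m for all m ≥ 7.
When m = 7: 2·5^m = 156250 and 55m^4 - 7m = 132006, so 156250 ≥ 132006.
Suppose the result is true for m = j, so 2·5^j ≥ 55j^4 - 7j.
Then 2·5^(j + 1) = 5·(2·5^j) ≥ 5·(55j^4 - 7j).
Also, for j ≥ 7 we have 5·(55j^4 - 7j) ≥ 55(j+1)^4 - 7(j+1), since 5·(55j^4 - 7j) − (55(j+1)^4 - 7(j+1)) = 220j^4 - 220j^3 - 330j^2 - 248j - 48, which is nonnegative for all j ≥ 7.
Combining, 2·5^(j + 1) ≥ 55(j+1)^4 - 7(j+1).
This completes the induction.
Hence the smallest such n_0 is 7.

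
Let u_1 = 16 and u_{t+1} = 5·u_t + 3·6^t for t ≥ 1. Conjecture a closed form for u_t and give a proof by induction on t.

Computing the first terms: u_1 = 16, u_2 = 98, u_3 = 598. This suggests u_t = -2·5^(t - 1) + 3·6^t.
Base step (t = 1): the formula gives 16 = 16 = u_1.
Inductive step: assume the claim holds for t = m, so u_m = -2·5^(m - 1) + 3·6^m.
Then u_{m+1} = 5·u_m + 3·6^m = 5·(-2·5^(m - 1) + 3·6^m) + 3·6^m = -2·5^m + 3·6^(m + 1) = -2·5^((m+1) - 1) + 3·6^(m+1),
which is the claimed formula at t = m+1.
By the principle of mathematical induction, the result holds for all t ≥ 1.

u_t = -2·5^(t - 1) + 3·6^t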